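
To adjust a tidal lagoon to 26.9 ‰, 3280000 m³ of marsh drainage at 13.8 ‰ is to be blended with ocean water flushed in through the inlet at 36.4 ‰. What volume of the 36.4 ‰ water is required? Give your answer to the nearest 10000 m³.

Salt balance: 3,280,000×13.8 + V×36.4 = (3,280,000+V)×26.9
45,264,000 + 36.4V = 88,232,000 + 26.9V
42,968,000 = 9.5V
V = 4,522,947.37 m³

4520000 m³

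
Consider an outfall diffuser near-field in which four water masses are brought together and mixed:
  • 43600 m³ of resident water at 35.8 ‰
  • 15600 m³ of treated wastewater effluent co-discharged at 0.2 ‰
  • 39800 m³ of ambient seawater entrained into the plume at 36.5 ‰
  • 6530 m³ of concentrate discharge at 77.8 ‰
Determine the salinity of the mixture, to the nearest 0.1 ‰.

33.4 ‰

By conservation of dissolved salt,
salt = 43,600×35.8 + 15,600×0.2 + 39,800×36.5 + 6,530×77.8 = 1,560,880 + 3,120 + 1,452,700 + 508,034 = 3,524,734
volume = 43,600 + 15,600 + 39,800 + 6,530 = 105,530 m³
S = 3,524,734 / 105,530 = 33.4 ‰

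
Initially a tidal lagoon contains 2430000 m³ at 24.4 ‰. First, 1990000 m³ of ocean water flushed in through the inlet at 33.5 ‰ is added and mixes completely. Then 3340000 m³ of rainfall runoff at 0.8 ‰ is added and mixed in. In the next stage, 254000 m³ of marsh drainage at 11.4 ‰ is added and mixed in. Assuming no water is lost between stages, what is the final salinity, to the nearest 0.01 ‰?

Conserving salt mass:
Initial salt = 2,430,000×24.4 = 59,292,000
After stage 1: salt = 59,292,000 + 1,990,000×33.5 = 125,957,000; volume = 4,420,000 m³; S = 28.497 ‰
After stage 2: salt = 125,957,000 + 3,340,000×0.8 = 128,629,000; volume = 7,760,000 m³; S = 16.576 ‰
After stage 3: salt = 128,629,000 + 254,000×11.4 = 131,524,600; volume = 8,014,000 m³
S = 131,524,600 / 8,014,000 = 16.4119 ‰

16.41 ‰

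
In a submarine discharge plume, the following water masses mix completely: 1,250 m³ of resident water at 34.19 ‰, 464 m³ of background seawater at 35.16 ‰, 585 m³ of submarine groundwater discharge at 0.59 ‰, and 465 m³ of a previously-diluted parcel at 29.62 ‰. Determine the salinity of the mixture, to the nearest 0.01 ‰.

26.47 ‰

Salt balance:
salt = 1,250×34.19 + 464×35.16 + 585×0.59 + 465×29.62 = 42,737.5 + 16,314.24 + 345.15 + 13,773.3 = 73,170.19
volume = 1,250 + 464 + 585 + 465 = 2,764 m³
S = 73,170.19 / 2,764 = 26.4726 ‰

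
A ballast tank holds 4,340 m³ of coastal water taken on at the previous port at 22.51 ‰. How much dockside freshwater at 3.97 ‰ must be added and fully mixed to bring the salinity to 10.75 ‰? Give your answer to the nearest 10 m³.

Salt balance: 4,340×22.51 + V×3.97 = (4,340+V)×10.75
97,693.4 + 3.97V = 46,655 + 10.75V
51,038.4 = 6.78V
V = 7,527.79 m³

7530 m³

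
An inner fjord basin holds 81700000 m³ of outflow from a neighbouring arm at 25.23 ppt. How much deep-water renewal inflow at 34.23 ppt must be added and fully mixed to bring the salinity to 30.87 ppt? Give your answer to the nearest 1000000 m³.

137000000 m³

Salt balance: 81,700,000×25.23 + V×34.23 = (81,700,000+V)×30.87
2,061,291,000 + 34.23V = 2,522,079,000 + 30.87V
460,788,000 = 3.36V
V = 137,139,285.71 m³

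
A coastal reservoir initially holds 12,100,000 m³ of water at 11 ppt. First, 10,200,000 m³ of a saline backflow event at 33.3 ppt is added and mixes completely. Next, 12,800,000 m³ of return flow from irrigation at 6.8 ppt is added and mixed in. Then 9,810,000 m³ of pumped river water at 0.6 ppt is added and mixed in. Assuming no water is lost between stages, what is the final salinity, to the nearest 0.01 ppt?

Conserving salt mass:
Initial salt = 12,100,000×11 = 133,100,000
After stage 1: salt = 133,100,000 + 10,200,000×33.3 = 472,760,000; volume = 22,300,000 m³; S = 21.2 ppt
After stage 2: salt = 472,760,000 + 12,800,000×6.8 = 559,800,000; volume = 35,100,000 m³; S = 15.949 ppt
After stage 3: salt = 559,800,000 + 9,810,000×0.6 = 565,686,000; volume = 44,910,000 m³
S = 565,686,000 / 44,910,000 = 12.596 ppt

12.60 ppt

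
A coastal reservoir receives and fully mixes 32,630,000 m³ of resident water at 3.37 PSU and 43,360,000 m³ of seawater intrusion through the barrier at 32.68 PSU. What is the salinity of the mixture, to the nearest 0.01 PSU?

20.09 PSU

By conservation of dissolved salt,
salt = 32,630,000×3.37 + 43,360,000×32.68 = 109,963,100 + 1,417,004,800 = 1,526,967,900
volume = 32,630,000 + 43,360,000 = 75,990,000 m³
S = 1,526,967,900 / 75,990,000 = 20.0943 PSU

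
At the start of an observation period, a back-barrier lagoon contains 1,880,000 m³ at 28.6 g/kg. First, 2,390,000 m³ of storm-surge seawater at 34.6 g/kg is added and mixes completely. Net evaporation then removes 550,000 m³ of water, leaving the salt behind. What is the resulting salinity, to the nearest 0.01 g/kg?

After mixing: salt = 1,880,000×28.6 + 2,390,000×34.6 = 136,462,000; volume = 4,270,000 m³
After evaporation: salt unchanged = 136,462,000; volume = 4,270,000 − 550,000 = 3,720,000 m³
S = 136,462,000 / 3,720,000 = 36.6833 g/kg

36.68 g/kg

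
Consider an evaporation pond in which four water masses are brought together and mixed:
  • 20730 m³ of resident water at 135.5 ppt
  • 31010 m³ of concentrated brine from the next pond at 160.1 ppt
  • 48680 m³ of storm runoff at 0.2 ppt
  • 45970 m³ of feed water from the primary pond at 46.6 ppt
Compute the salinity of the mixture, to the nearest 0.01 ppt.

Mass of salt is conserved:
salt = 20,730×135.5 + 31,010×160.1 + 48,680×0.2 + 45,970×46.6 = 2,808,915 + 4,964,701 + 9,736 + 2,142,202 = 9,925,554
volume = 20,730 + 31,010 + 48,680 + 45,970 = 146,390 m³
S = 9,925,554 / 146,390 = 67.8021 ppt

67.80 ppt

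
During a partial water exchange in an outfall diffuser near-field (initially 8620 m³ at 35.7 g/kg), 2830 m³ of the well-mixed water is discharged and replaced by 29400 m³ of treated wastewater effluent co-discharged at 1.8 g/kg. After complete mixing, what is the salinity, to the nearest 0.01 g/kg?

Remaining after removal: 5,790 m³ at 35.7 g/kg (salt = 206,703)
After addition: salt = 206,703 + 29,400×1.8 = 259,623; volume = 35,190 m³
S = 259,623 / 35,190 = 7.3777 g/kg

7.38 g/kg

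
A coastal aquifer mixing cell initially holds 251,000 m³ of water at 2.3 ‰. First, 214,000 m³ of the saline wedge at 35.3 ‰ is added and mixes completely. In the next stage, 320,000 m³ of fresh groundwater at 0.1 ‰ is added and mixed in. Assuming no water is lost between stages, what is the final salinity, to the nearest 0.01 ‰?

10.40 ‰

By conservation of dissolved salt,
Initial salt = 251,000×2.3 = 577,300
After stage 1: salt = 577,300 + 214,000×35.3 = 8,131,500; volume = 465,000 m³; S = 17.487 ‰
After stage 2: salt = 8,131,500 + 320,000×0.1 = 8,163,500; volume = 785,000 m³
S = 8,163,500 / 785,000 = 10.3994 ‰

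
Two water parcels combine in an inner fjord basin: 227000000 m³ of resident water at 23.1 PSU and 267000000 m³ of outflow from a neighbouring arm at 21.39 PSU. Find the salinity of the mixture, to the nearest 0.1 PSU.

22.2 PSU

Weighted by volume,
salt = 227,000,000×23.1 + 267,000,000×21.39 = 5,243,700,000 + 5,711,130,000 = 10,954,830,000
volume = 227,000,000 + 267,000,000 = 494,000,000 m³
S = 10,954,830,000 / 494,000,000 = 22.176 PSU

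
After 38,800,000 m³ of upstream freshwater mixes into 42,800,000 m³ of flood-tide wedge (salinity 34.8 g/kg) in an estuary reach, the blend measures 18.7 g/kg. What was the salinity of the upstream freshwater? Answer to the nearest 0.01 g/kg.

Salt balance: 42,800,000×34.8 + 38,800,000×S = 81,600,000×18.7
1,489,440,000 + 38,800,000·S = 1,525,920,000
S = (1,525,920,000 − 1,489,440,000) / 38,800,000 = 0.9402 g/kg

0.94 g/kg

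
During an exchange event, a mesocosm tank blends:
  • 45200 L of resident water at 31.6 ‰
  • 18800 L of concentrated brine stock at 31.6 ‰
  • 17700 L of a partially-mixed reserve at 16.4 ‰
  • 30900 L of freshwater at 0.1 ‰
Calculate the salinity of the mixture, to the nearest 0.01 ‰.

Total salt / total volume:
salt = 45,200×31.6 + 18,800×31.6 + 17,700×16.4 + 30,900×0.1 = 1,428,320 + 594,080 + 290,280 + 3,090 = 2,315,770
volume = 45,200 + 18,800 + 17,700 + 30,900 = 112,600 L
S = 2,315,770 / 112,600 = 20.5663 ‰

20.57 ‰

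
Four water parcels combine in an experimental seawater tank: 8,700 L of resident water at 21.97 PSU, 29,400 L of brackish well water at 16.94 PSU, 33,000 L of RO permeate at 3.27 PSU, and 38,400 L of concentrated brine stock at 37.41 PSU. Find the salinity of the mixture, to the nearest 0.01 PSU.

20.40 PSU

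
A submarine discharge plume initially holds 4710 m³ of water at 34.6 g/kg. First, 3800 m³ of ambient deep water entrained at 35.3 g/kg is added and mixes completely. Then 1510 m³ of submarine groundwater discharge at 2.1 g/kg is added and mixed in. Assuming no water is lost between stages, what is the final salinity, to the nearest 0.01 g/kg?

29.97 g/kg

Total salt / total volume:
Initial salt = 4,710×34.6 = 162,966
After stage 1: salt = 162,966 + 3,800×35.3 = 297,106; volume = 8,510 m³; S = 34.913 g/kg
After stage 2: salt = 297,106 + 1,510×2.1 = 300,277; volume = 10,020 m³
S = 300,277 / 10,020 = 29.9678 g/kg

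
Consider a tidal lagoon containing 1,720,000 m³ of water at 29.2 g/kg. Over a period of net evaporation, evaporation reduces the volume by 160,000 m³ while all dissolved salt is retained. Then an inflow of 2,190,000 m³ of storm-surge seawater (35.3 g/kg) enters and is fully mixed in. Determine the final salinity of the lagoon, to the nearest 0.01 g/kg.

34.01 g/kg

After evaporation: salt = 1,720,000×29.2 = 50,224,000; volume = 1,720,000 − 160,000 = 1,560,000 m³
After mixing: salt = 50,224,000 + 2,190,000×35.3 = 127,531,000; volume = 1,560,000 + 2,190,000 = 3,750,000 m³
S = 127,531,000 / 3,750,000 = 34.0083 g/kg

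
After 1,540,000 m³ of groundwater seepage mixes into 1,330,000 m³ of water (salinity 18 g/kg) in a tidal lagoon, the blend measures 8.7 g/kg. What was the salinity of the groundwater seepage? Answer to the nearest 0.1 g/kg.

0.7 g/kg

Salt balance: 1,330,000×18 + 1,540,000×S = 2,870,000×8.7
23,940,000 + 1,540,000·S = 24,969,000
S = (24,969,000 − 23,940,000) / 1,540,000 = 0.6682 g/kg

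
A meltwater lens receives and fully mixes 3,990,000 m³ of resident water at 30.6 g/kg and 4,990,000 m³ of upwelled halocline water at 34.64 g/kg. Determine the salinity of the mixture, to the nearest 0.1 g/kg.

32.8 g/kg

Weighted by volume,
salt = 3,990,000×30.6 + 4,990,000×34.64 = 122,094,000 + 172,853,600 = 294,947,600
volume = 3,990,000 + 4,990,000 = 8,980,000 m³
S = 294,947,600 / 8,980,000 = 32.845 g/kg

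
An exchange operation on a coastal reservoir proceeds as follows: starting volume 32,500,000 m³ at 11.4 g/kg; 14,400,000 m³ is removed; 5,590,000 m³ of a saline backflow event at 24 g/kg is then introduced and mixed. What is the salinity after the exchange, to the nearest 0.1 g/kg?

14.4 g/kg

Remaining after removal: 18,100,000 m³ at 11.4 g/kg (salt = 206,340,000)
After addition: salt = 206,340,000 + 5,590,000×24 = 340,500,000; volume = 23,690,000 m³
S = 340,500,000 / 23,690,000 = 14.3732 g/kg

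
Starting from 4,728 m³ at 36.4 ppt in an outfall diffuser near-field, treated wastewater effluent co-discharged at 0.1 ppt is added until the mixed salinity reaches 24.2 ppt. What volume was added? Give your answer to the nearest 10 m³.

2390 m³

Salt balance: 4,728×36.4 + V×0.1 = (4,728+V)×24.2
172,099.2 + 0.1V = 114,417.6 + 24.2V
57,681.6 = 24.1V
V = 2,393.43 m³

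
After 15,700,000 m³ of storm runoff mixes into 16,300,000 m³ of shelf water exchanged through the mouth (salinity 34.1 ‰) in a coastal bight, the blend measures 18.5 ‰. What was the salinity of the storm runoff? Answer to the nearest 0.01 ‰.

2.30 ‰

Salt balance: 16,300,000×34.1 + 15,700,000×S = 32,000,000×18.5
555,830,000 + 15,700,000·S = 592,000,000
S = (592,000,000 − 555,830,000) / 15,700,000 = 2.3038 ‰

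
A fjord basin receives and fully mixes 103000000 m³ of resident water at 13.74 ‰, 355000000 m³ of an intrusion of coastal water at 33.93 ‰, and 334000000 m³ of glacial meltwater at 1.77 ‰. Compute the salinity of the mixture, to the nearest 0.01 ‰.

17.74 ‰

By conservation of dissolved salt,
salt = 103,000,000×13.74 + 355,000,000×33.93 + 334,000,000×1.77 = 1,415,220,000 + 12,045,150,000 + 591,180,000 = 14,051,550,000
volume = 103,000,000 + 355,000,000 + 334,000,000 = 792,000,000 m³
S = 14,051,550,000 / 792,000,000 = 17.7419 ‰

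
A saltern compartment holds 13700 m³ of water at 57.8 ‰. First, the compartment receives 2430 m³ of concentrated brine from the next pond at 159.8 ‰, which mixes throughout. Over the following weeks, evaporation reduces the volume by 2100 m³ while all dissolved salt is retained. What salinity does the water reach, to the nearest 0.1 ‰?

84.1 ‰

After mixing: salt = 13,700×57.8 + 2,430×159.8 = 1,180,174; volume = 16,130 m³
After evaporation: salt unchanged = 1,180,174; volume = 16,130 − 2,100 = 14,030 m³
S = 1,180,174 / 14,030 = 84.1179 ‰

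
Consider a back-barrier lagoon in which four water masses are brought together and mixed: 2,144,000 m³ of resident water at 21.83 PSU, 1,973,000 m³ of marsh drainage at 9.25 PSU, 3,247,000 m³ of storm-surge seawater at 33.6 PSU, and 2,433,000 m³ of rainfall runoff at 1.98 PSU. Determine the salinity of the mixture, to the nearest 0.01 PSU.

18.27 PSU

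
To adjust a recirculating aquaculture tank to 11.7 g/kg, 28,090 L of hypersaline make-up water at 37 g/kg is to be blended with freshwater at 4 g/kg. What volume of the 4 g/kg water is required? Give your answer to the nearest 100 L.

92300 L

Salt balance: 28,090×37 + V×4 = (28,090+V)×11.7
1,039,330 + 4V = 328,653 + 11.7V
710,677 = 7.7V
V = 92,295.71 L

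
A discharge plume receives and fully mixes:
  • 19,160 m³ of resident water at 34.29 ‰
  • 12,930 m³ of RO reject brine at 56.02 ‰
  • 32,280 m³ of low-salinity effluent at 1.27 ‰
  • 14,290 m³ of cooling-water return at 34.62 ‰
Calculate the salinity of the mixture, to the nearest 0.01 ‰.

24.37 ‰

By conservation of dissolved salt,
salt = 19,160×34.29 + 12,930×56.02 + 32,280×1.27 + 14,290×34.62 = 656,996.4 + 724,338.6 + 40,995.6 + 494,719.8 = 1,917,050.4
volume = 19,160 + 12,930 + 32,280 + 14,290 = 78,660 m³
S = 1,917,050.4 / 78,660 = 24.3714 ‰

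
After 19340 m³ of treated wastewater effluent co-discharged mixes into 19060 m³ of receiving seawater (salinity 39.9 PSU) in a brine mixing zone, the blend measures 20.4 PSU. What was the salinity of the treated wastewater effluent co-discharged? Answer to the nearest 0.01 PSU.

1.18 PSU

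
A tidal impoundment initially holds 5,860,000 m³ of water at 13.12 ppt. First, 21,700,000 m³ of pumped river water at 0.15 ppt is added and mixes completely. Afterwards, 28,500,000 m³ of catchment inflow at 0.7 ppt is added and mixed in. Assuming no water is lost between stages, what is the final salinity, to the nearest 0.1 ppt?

Mass of salt is conserved:
Initial salt = 5,860,000×13.12 = 76,883,200
After stage 1: salt = 76,883,200 + 21,700,000×0.15 = 80,138,200; volume = 27,560,000 m³; S = 2.908 ppt
After stage 2: salt = 80,138,200 + 28,500,000×0.7 = 100,088,200; volume = 56,060,000 m³
S = 100,088,200 / 56,060,000 = 1.7854 ppt

1.8 ppt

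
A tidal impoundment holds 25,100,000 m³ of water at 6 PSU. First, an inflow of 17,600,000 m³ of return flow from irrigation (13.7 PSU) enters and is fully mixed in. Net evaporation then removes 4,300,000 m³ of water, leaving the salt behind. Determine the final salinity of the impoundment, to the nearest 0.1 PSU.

After mixing: salt = 25,100,000×6 + 17,600,000×13.7 = 391,720,000; volume = 42,700,000 m³
After evaporation: salt unchanged = 391,720,000; volume = 42,700,000 − 4,300,000 = 38,400,000 m³
S = 391,720,000 / 38,400,000 = 10.201 PSU

10.2 PSU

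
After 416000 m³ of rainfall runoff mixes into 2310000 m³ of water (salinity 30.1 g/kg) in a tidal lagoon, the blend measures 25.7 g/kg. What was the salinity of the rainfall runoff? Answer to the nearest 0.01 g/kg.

1.27 g/kg

Salt balance: 2,310,000×30.1 + 416,000×S = 2,726,000×25.7
69,531,000 + 416,000·S = 70,058,200
S = (70,058,200 − 69,531,000) / 416,000 = 1.2673 g/kg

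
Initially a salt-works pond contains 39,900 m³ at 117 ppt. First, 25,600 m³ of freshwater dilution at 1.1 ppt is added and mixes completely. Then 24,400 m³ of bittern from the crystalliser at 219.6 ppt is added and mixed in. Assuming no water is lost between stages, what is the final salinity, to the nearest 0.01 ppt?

111.84 ppt

Mass of salt is conserved:
Initial salt = 39,900×117 = 4,668,300
After stage 1: salt = 4,668,300 + 25,600×1.1 = 4,696,460; volume = 65,500 m³; S = 71.702 ppt
After stage 2: salt = 4,696,460 + 24,400×219.6 = 10,054,700; volume = 89,900 m³
S = 10,054,700 / 89,900 = 111.8432 ppt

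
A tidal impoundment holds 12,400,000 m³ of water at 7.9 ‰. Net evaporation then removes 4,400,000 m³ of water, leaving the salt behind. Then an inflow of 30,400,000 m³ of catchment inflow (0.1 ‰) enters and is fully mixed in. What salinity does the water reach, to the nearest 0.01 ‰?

After evaporation: salt = 12,400,000×7.9 = 97,960,000; volume = 12,400,000 − 4,400,000 = 8,000,000 m³
After mixing: salt = 97,960,000 + 30,400,000×0.1 = 101,000,000; volume = 8,000,000 + 30,400,000 = 38,400,000 m³
S = 101,000,000 / 38,400,000 = 2.6302 ‰

2.63 ‰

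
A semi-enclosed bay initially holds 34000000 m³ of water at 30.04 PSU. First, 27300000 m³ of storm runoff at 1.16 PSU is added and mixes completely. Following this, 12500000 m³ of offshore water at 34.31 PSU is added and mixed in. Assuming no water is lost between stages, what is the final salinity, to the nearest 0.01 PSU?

Conserving salt mass:
Initial salt = 34,000,000×30.04 = 1,021,360,000
After stage 1: salt = 1,021,360,000 + 27,300,000×1.16 = 1,053,028,000; volume = 61,300,000 m³; S = 17.178 PSU
After stage 2: salt = 1,053,028,000 + 12,500,000×34.31 = 1,481,903,000; volume = 73,800,000 m³
S = 1,481,903,000 / 73,800,000 = 20.08 PSU

20.08 PSU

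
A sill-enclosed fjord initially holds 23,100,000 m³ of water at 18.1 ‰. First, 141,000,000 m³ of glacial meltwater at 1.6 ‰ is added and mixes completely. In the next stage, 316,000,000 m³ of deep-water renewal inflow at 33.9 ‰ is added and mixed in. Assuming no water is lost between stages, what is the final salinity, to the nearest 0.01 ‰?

Total salt / total volume:
Initial salt = 23,100,000×18.1 = 418,110,000
After stage 1: salt = 418,110,000 + 141,000,000×1.6 = 643,710,000; volume = 164,100,000 m³; S = 3.923 ‰
After stage 2: salt = 643,710,000 + 316,000,000×33.9 = 11,356,110,000; volume = 480,100,000 m³
S = 11,356,110,000 / 480,100,000 = 23.6536 ‰

23.65 ‰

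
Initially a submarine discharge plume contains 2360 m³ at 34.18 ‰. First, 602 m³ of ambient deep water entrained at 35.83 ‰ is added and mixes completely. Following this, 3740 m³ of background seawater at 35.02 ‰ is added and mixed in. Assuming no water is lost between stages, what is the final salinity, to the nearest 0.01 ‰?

34.80 ‰

Mass of salt is conserved:
Initial salt = 2,360×34.18 = 80,664.8
After stage 1: salt = 80,664.8 + 602×35.83 = 102,234.46; volume = 2,962 m³; S = 34.515 ‰
After stage 2: salt = 102,234.46 + 3,740×35.02 = 233,209.26; volume = 6,702 m³
S = 233,209.26 / 6,702 = 34.797 ‰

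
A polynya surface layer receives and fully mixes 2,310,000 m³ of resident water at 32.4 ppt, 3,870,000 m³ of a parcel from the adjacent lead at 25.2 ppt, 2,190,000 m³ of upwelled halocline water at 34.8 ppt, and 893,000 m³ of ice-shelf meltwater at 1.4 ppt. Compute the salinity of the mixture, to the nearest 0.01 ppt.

26.97 ppt

Conserving salt mass:
salt = 2,310,000×32.4 + 3,870,000×25.2 + 2,190,000×34.8 + 893,000×1.4 = 74,844,000 + 97,524,000 + 76,212,000 + 1,250,200 = 249,830,200
volume = 2,310,000 + 3,870,000 + 2,190,000 + 893,000 = 9,263,000 m³
S = 249,830,200 / 9,263,000 = 26.9708 ppt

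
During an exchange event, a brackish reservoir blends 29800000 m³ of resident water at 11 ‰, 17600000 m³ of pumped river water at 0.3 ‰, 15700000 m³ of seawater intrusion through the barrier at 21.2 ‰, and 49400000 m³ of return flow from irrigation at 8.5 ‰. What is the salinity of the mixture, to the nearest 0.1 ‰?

Mass of salt is conserved:
salt = 29,800,000×11 + 17,600,000×0.3 + 15,700,000×21.2 + 49,400,000×8.5 = 327,800,000 + 5,280,000 + 332,840,000 + 419,900,000 = 1,085,820,000
volume = 29,800,000 + 17,600,000 + 15,700,000 + 49,400,000 = 112,500,000 m³
S = 1,085,820,000 / 112,500,000 = 9.652 ‰

9.7 ‰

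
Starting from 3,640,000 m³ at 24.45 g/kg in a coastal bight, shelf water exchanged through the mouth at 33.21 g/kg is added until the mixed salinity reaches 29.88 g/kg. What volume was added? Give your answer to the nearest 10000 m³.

5940000 m³

Salt balance: 3,640,000×24.45 + V×33.21 = (3,640,000+V)×29.88
88,998,000 + 33.21V = 108,763,200 + 29.88V
19,765,200 = 3.33V
V = 5,935,495.5 m³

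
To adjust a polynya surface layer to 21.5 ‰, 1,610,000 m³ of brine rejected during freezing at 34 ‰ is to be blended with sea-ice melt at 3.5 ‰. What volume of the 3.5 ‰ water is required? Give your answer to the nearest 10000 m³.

1120000 m³

Salt balance: 1,610,000×34 + V×3.5 = (1,610,000+V)×21.5
54,740,000 + 3.5V = 34,615,000 + 21.5V
20,125,000 = 18V
V = 1,118,055.56 m³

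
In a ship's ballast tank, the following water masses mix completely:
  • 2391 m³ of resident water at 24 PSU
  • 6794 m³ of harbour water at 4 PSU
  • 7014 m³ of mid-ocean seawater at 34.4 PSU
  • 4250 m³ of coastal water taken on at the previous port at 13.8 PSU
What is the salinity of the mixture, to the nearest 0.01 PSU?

By conservation of dissolved salt,
salt = 2,391×24 + 6,794×4 + 7,014×34.4 + 4,250×13.8 = 57,384 + 27,176 + 241,281.6 + 58,650 = 384,491.6
volume = 2,391 + 6,794 + 7,014 + 4,250 = 20,449 m³
S = 384,491.6 / 20,449 = 18.8025 PSU

18.80 PSU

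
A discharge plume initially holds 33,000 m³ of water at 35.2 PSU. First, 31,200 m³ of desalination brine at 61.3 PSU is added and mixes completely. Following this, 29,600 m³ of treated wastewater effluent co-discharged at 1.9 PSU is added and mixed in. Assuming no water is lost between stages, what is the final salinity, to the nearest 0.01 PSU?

Conserving salt mass:
Initial salt = 33,000×35.2 = 1,161,600
After stage 1: salt = 1,161,600 + 31,200×61.3 = 3,074,160; volume = 64,200 m³; S = 47.884 PSU
After stage 2: salt = 3,074,160 + 29,600×1.9 = 3,130,400; volume = 93,800 m³
S = 3,130,400 / 93,800 = 33.3731 PSU

33.37 PSU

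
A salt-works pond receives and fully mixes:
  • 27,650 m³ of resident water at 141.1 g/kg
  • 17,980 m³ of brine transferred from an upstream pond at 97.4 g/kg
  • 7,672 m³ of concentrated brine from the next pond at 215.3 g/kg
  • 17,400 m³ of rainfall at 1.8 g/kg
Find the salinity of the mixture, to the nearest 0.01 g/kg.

Conserving salt mass:
salt = 27,650×141.1 + 17,980×97.4 + 7,672×215.3 + 17,400×1.8 = 3,901,415 + 1,751,252 + 1,651,781.6 + 31,320 = 7,335,768.6
volume = 27,650 + 17,980 + 7,672 + 17,400 = 70,702 m³
S = 7,335,768.6 / 70,702 = 103.7562 g/kg

103.76 g/kg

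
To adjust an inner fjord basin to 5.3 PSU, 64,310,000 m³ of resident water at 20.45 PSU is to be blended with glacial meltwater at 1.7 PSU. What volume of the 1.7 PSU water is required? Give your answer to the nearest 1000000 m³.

271000000 m³

Salt balance: 64,310,000×20.45 + V×1.7 = (64,310,000+V)×5.3
1,315,139,500 + 1.7V = 340,843,000 + 5.3V
974,296,500 = 3.6V
V = 270,637,916.67 m³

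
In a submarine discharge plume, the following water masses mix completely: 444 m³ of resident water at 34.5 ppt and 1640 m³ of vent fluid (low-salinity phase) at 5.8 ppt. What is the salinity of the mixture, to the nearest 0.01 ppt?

Conserving salt mass:
salt = 444×34.5 + 1,640×5.8 = 15,318 + 9,512 = 24,830
volume = 444 + 1,640 = 2,084 m³
S = 24,830 / 2,084 = 11.9146 ppt

11.91 ppt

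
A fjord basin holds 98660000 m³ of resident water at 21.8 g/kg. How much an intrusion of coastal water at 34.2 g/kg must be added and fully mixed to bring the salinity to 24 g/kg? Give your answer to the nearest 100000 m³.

Salt balance: 98,660,000×21.8 + V×34.2 = (98,660,000+V)×24
2,150,788,000 + 34.2V = 2,367,840,000 + 24V
217,052,000 = 10.2V
V = 21,279,607.84 m³

21300000 m³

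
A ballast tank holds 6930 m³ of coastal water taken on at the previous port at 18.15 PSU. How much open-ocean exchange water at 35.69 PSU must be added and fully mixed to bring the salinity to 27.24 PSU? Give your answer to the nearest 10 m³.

7450 m³

Salt balance: 6,930×18.15 + V×35.69 = (6,930+V)×27.24
125,779.5 + 35.69V = 188,773.2 + 27.24V
62,993.7 = 8.45V
V = 7,454.88 m³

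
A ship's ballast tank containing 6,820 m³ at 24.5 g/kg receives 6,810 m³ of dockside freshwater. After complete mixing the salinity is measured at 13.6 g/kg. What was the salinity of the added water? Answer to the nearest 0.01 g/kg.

Salt balance: 6,820×24.5 + 6,810×S = 13,630×13.6
167,090 + 6,810·S = 185,368
S = (185,368 − 167,090) / 6,810 = 2.684 g/kg

2.68 g/kg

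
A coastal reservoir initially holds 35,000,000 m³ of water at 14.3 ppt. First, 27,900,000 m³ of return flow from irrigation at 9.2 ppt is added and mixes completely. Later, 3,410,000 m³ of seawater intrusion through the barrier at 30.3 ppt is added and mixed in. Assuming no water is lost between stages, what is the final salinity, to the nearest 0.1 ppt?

Conserving salt mass:
Initial salt = 35,000,000×14.3 = 500,500,000
After stage 1: salt = 500,500,000 + 27,900,000×9.2 = 757,180,000; volume = 62,900,000 m³; S = 12.038 ppt
After stage 2: salt = 757,180,000 + 3,410,000×30.3 = 860,503,000; volume = 66,310,000 m³
S = 860,503,000 / 66,310,000 = 12.977 ppt

13.0 ppt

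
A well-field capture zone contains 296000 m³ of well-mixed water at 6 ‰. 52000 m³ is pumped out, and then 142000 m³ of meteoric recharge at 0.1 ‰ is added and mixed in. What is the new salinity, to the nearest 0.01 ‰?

Remaining after removal: 244,000 m³ at 6 ‰ (salt = 1,464,000)
After addition: salt = 1,464,000 + 142,000×0.1 = 1,478,200; volume = 386,000 m³
S = 1,478,200 / 386,000 = 3.8295 ‰

3.83 ‰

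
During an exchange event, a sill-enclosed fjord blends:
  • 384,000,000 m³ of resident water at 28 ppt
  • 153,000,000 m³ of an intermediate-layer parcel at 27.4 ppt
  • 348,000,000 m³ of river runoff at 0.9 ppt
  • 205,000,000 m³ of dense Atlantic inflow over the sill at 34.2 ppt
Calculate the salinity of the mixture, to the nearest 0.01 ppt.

20.43 ppt

Conserving salt mass:
salt = 384,000,000×28 + 153,000,000×27.4 + 348,000,000×0.9 + 205,000,000×34.2 = 10,752,000,000 + 4,192,200,000 + 313,200,000 + 7,011,000,000 = 22,268,400,000
volume = 384,000,000 + 153,000,000 + 348,000,000 + 205,000,000 = 1,090,000,000 m³
S = 22,268,400,000 / 1,090,000,000 = 20.4297 ppt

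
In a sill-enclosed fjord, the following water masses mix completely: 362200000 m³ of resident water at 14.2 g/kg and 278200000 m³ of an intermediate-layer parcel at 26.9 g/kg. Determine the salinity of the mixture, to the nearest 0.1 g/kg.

19.7 g/kg

Weighted by volume,
salt = 362,200,000×14.2 + 278,200,000×26.9 = 5,143,240,000 + 7,483,580,000 = 12,626,820,000
volume = 362,200,000 + 278,200,000 = 640,400,000 m³
S = 12,626,820,000 / 640,400,000 = 19.717 g/kg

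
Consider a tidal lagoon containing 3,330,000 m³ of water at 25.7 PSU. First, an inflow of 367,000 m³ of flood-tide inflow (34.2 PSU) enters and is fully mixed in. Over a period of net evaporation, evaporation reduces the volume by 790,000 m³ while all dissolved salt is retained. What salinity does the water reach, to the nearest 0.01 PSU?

33.76 PSU

After mixing: salt = 3,330,000×25.7 + 367,000×34.2 = 98,132,400; volume = 3,697,000 m³
After evaporation: salt unchanged = 98,132,400; volume = 3,697,000 − 790,000 = 2,907,000 m³
S = 98,132,400 / 2,907,000 = 33.7573 PSU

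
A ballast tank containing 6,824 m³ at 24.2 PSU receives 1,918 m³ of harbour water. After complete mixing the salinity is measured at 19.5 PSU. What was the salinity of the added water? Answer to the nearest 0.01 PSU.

2.78 PSU

Salt balance: 6,824×24.2 + 1,918×S = 8,742×19.5
165,140.8 + 1,918·S = 170,469
S = (170,469 − 165,140.8) / 1,918 = 2.778 PSU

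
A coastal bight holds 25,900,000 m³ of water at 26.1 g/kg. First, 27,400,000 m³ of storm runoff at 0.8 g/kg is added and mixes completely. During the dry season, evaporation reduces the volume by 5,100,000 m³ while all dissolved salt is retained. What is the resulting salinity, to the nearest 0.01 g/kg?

14.48 g/kg

After mixing: salt = 25,900,000×26.1 + 27,400,000×0.8 = 697,910,000; volume = 53,300,000 m³
After evaporation: salt unchanged = 697,910,000; volume = 53,300,000 − 5,100,000 = 48,200,000 m³
S = 697,910,000 / 48,200,000 = 14.4795 g/kg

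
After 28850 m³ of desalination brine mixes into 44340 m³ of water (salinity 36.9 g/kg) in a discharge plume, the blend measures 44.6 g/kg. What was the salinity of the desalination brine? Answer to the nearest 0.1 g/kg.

Salt balance: 44,340×36.9 + 28,850×S = 73,190×44.6
1,636,146 + 28,850·S = 3,264,274
S = (3,264,274 − 1,636,146) / 28,850 = 56.4342 g/kg

56.4 g/kg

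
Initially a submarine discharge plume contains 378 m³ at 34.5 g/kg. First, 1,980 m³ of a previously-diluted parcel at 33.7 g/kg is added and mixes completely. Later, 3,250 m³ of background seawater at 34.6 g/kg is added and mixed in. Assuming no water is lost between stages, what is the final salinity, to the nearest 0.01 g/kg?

Salt balance:
Initial salt = 378×34.5 = 13,041
After stage 1: salt = 13,041 + 1,980×33.7 = 79,767; volume = 2,358 m³; S = 33.828 g/kg
After stage 2: salt = 79,767 + 3,250×34.6 = 192,217; volume = 5,608 m³
S = 192,217 / 5,608 = 34.2755 g/kg

34.28 g/kg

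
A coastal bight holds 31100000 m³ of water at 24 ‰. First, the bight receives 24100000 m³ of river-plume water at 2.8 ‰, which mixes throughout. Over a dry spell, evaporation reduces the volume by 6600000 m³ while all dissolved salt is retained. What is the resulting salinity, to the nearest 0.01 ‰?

After mixing: salt = 31,100,000×24 + 24,100,000×2.8 = 813,880,000; volume = 55,200,000 m³
After evaporation: salt unchanged = 813,880,000; volume = 55,200,000 − 6,600,000 = 48,600,000 m³
S = 813,880,000 / 48,600,000 = 16.7465 ‰

16.75 ‰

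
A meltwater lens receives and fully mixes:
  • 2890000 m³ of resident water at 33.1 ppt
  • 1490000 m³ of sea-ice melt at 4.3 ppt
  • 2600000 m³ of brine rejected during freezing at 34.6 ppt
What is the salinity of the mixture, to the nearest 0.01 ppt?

By conservation of dissolved salt,
salt = 2,890,000×33.1 + 1,490,000×4.3 + 2,600,000×34.6 = 95,659,000 + 6,407,000 + 89,960,000 = 192,026,000
volume = 2,890,000 + 1,490,000 + 2,600,000 = 6,980,000 m³
S = 192,026,000 / 6,980,000 = 27.5109 ppt

27.51 ppt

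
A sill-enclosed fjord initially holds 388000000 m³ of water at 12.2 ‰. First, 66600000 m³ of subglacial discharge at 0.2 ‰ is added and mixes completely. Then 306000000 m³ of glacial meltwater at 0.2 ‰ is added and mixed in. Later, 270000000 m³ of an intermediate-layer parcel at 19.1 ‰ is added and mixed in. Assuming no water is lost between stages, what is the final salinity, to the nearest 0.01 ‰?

9.67 ‰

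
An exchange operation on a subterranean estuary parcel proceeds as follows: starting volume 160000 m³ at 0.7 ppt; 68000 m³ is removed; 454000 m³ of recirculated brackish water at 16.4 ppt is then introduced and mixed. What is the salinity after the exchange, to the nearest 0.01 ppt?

Remaining after removal: 92,000 m³ at 0.7 ppt (salt = 64,400)
After addition: salt = 64,400 + 454,000×16.4 = 7,510,000; volume = 546,000 m³
S = 7,510,000 / 546,000 = 13.7546 ppt

13.75 ppt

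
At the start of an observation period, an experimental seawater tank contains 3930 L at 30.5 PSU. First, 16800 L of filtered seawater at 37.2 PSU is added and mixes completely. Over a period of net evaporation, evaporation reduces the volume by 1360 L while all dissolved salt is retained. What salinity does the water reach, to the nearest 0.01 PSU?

After mixing: salt = 3,930×30.5 + 16,800×37.2 = 744,825; volume = 20,730 L
After evaporation: salt unchanged = 744,825; volume = 20,730 − 1,360 = 19,370 L
S = 744,825 / 19,370 = 38.4525 PSU

38.45 PSU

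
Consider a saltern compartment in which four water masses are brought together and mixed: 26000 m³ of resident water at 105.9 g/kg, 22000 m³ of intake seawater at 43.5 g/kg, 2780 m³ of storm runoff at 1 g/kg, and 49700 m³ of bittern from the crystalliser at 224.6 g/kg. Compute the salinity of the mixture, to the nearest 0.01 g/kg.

148.05 g/kg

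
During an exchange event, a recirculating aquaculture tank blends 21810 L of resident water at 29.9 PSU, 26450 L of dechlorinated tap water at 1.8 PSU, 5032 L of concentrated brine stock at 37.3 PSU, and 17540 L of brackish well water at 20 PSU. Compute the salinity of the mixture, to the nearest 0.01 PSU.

17.48 PSU

Salt balance:
salt = 21,810×29.9 + 26,450×1.8 + 5,032×37.3 + 17,540×20 = 652,119 + 47,610 + 187,693.6 + 350,800 = 1,238,222.6
volume = 21,810 + 26,450 + 5,032 + 17,540 = 70,832 L
S = 1,238,222.6 / 70,832 = 17.4811 PSU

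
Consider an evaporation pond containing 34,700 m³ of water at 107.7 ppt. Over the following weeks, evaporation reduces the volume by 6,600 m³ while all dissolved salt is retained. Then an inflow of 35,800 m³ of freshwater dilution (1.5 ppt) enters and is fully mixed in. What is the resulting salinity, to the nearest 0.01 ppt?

After evaporation: salt = 34,700×107.7 = 3,737,190; volume = 34,700 − 6,600 = 28,100 m³
After mixing: salt = 3,737,190 + 35,800×1.5 = 3,790,890; volume = 28,100 + 35,800 = 63,900 m³
S = 3,790,890 / 63,900 = 59.3254 ppt

59.33 ppt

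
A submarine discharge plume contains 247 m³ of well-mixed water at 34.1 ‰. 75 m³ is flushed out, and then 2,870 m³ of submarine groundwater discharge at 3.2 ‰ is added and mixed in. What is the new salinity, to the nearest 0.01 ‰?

Remaining after removal: 172 m³ at 34.1 ‰ (salt = 5,865.2)
After addition: salt = 5,865.2 + 2,870×3.2 = 15,049.2; volume = 3,042 m³
S = 15,049.2 / 3,042 = 4.9471 ‰

4.95 ‰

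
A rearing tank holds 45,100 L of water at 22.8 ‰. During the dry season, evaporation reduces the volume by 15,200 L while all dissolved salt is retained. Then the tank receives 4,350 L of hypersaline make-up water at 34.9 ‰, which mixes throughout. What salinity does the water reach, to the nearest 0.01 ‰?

34.46 ‰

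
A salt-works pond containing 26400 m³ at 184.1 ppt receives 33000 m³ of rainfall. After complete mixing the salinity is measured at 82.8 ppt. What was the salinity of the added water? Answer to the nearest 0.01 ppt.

1.76 ppt

Salt balance: 26,400×184.1 + 33,000×S = 59,400×82.8
4,860,240 + 33,000·S = 4,918,320
S = (4,918,320 − 4,860,240) / 33,000 = 1.76 ppt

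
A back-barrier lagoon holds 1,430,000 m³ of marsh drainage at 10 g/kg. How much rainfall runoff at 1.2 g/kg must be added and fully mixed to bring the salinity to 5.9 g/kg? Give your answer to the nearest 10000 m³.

Salt balance: 1,430,000×10 + V×1.2 = (1,430,000+V)×5.9
14,300,000 + 1.2V = 8,437,000 + 5.9V
5,863,000 = 4.7V
V = 1,247,446.81 m³

1250000 m³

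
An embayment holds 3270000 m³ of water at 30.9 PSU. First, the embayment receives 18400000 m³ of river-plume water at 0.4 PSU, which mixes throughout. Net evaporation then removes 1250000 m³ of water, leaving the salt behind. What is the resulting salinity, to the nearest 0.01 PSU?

5.31 PSU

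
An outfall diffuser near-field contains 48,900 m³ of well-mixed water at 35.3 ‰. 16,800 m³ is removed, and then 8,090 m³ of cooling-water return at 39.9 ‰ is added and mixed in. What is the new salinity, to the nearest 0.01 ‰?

36.23 ‰

Remaining after removal: 32,100 m³ at 35.3 ‰ (salt = 1,133,130)
After addition: salt = 1,133,130 + 8,090×39.9 = 1,455,921; volume = 40,190 m³
S = 1,455,921 / 40,190 = 36.226 ‰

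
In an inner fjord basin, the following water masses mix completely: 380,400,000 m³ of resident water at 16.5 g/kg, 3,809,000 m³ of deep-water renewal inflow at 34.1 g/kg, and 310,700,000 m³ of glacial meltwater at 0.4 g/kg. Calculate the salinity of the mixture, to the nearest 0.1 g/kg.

9.4 g/kg

Salt balance:
salt = 380,400,000×16.5 + 3,809,000×34.1 + 310,700,000×0.4 = 6,276,600,000 + 129,886,900 + 124,280,000 = 6,530,766,900
volume = 380,400,000 + 3,809,000 + 310,700,000 = 694,909,000 m³
S = 6,530,766,900 / 694,909,000 = 9.398 g/kg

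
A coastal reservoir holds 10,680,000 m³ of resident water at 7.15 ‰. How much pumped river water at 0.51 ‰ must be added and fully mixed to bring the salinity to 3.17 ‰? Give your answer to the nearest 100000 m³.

Salt balance: 10,680,000×7.15 + V×0.51 = (10,680,000+V)×3.17
76,362,000 + 0.51V = 33,855,600 + 3.17V
42,506,400 = 2.66V
V = 15,979,849.62 m³

16000000 m³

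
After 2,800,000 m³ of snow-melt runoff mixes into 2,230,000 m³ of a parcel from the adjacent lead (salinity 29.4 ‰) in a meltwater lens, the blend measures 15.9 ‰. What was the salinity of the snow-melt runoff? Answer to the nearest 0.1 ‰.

Salt balance: 2,230,000×29.4 + 2,800,000×S = 5,030,000×15.9
65,562,000 + 2,800,000·S = 79,977,000
S = (79,977,000 − 65,562,000) / 2,800,000 = 5.1482 ‰

5.1 ‰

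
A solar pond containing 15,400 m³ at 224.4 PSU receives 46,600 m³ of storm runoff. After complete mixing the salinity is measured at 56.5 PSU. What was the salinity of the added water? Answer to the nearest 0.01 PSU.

1.01 PSU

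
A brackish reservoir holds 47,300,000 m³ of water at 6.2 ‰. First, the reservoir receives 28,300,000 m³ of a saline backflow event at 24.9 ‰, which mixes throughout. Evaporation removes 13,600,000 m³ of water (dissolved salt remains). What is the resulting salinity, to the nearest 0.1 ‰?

16.1 ‰

After mixing: salt = 47,300,000×6.2 + 28,300,000×24.9 = 997,930,000; volume = 75,600,000 m³
After evaporation: salt unchanged = 997,930,000; volume = 75,600,000 − 13,600,000 = 62,000,000 m³
S = 997,930,000 / 62,000,000 = 16.0956 ‰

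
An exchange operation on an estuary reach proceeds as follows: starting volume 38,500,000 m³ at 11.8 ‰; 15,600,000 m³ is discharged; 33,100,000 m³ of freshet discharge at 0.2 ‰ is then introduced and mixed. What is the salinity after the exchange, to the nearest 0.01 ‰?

Remaining after removal: 22,900,000 m³ at 11.8 ‰ (salt = 270,220,000)
After addition: salt = 270,220,000 + 33,100,000×0.2 = 276,840,000; volume = 56,000,000 m³
S = 276,840,000 / 56,000,000 = 4.9436 ‰

4.94 ‰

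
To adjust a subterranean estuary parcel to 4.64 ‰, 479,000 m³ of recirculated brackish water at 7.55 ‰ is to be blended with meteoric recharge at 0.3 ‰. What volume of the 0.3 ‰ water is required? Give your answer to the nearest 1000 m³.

321000 m³

Salt balance: 479,000×7.55 + V×0.3 = (479,000+V)×4.64
3,616,450 + 0.3V = 2,222,560 + 4.64V
1,393,890 = 4.34V
V = 321,172.81 m³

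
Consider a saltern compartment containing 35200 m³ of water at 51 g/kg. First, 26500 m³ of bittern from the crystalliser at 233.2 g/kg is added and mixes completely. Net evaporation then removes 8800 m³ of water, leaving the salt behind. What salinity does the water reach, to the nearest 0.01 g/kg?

150.76 g/kg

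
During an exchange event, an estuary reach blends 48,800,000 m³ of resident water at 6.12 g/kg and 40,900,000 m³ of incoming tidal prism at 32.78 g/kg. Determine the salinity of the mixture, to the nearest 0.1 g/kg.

18.3 g/kg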